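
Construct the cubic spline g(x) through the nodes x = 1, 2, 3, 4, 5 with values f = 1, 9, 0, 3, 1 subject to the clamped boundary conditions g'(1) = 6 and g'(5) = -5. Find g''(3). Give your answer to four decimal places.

Put m_i = g'' at the i-th knot. Here h = (1, 1, 1, 1) and Δ = (8, -9, 3, -2), so the interior equations h_(i-1)·m_(i-1) + 2(h_(i-1)+h_i)·m_i + h_i·m_(i+1) = 6(Δ_i − Δ_(i-1)) read
  1·m_0 + 4·m_1 + 1·m_2 = 6(Δ_1 - Δ_0) = -102
  1·m_1 + 4·m_2 + 1·m_3 = 6(Δ_2 - Δ_1) = 72
  1·m_2 + 4·m_3 + 1·m_4 = 6(Δ_3 - Δ_2) = -30
Clamped end conditions give two more equations: 2h_0·m_0 + h_0·m_1 = 6(Δ_0 - g'(1)) = 12 and h_3·m_3 + 2h_3·m_4 = 6(g'(5) - Δ_3) = -18.
Solving: m_0 = 727/28, m_1 = -559/14, m_2 = 127/4, m_3 = -211/14, m_4 = -41/28.

31.7500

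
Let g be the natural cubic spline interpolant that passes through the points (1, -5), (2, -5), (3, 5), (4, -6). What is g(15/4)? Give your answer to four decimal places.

-1.7813

Put m_i = g'' at the i-th knot. Here h = (1, 1, 1) and Δ = (0, 10, -11), so the interior equations h_(i-1)·m_(i-1) + 2(h_(i-1)+h_i)·m_i + h_i·m_(i+1) = 6(Δ_i − Δ_(i-1)) read
  1·m_0 + 4·m_1 + 1·m_2 = 6(Δ_1 - Δ_0) = 60
  1·m_1 + 4·m_2 + 1·m_3 = 6(Δ_2 - Δ_1) = -126
Natural end conditions: m_0 = m_3 = 0.
Solving: m_0 = 0, m_1 = 122/5, m_2 = -188/5, m_3 = 0.
On [3, 4], g(x) = 5 + 23/15·(x - 3) - 94/5·(x - 3)² + 94/15·(x - 3)³.
With (x - 3) = 3/4: g(15/4) = -57/32.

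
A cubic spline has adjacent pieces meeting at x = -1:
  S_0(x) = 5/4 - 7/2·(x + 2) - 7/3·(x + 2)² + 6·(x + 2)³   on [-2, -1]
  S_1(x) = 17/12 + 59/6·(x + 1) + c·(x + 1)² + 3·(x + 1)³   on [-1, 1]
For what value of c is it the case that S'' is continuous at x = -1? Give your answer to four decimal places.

S_0''(x) = -14/3 + 36·(x + 2), so S_0''(-1) = 94/3. On the right, S_1''(-1) = 2c, so c = 47/3.

15.6667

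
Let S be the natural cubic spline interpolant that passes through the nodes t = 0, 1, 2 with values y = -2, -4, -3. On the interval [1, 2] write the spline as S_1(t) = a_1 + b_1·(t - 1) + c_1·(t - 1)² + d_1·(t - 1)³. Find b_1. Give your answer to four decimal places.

Put M_i = S'' at the i-th knot. Here h = (1, 1) and Δ = (-2, 1), so the interior equations h_(i-1)·M_(i-1) + 2(h_(i-1)+h_i)·M_i + h_i·M_(i+1) = 6(Δ_i − Δ_(i-1)) read
  1·M_0 + 4·M_1 + 1·M_2 = 6(Δ_1 - Δ_0) = 18
Natural end conditions: M_0 = M_2 = 0.
Forward elimination and back-substitution give M_0 = 0, M_1 = 9/2, M_2 = 0.
On [1, 2], with S_1(t) = a_1 + b_1·(t - 1) + c_1·(t - 1)² + d_1·(t - 1)³: c_1 = M_1/2 = 9/4, d_1 = (M_2 - M_1)/(6h_1) = -3/4, b_1 = Δ_1 - h_1(2M_1 + M_2)/6 = -1/2.

-0.5000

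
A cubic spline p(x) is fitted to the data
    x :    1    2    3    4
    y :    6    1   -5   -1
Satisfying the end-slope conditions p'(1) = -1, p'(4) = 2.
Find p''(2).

Let M_i = p''(x_i). Step sizes h_i = 1, 1, 1; slopes of the chords Δ_i = (y_(i+1) - y_i)/h_i = -5, -6, 4.
  1·M_0 + 4·M_1 + 1·M_2 = 6(Δ_1 - Δ_0) = -6
  1·M_1 + 4·M_2 + 1·M_3 = 6(Δ_2 - Δ_1) = 60
Clamped end conditions give two more equations: 2h_0·M_0 + h_0·M_1 = 6(Δ_0 - p'(1)) = -24 and h_2·M_2 + 2h_2·M_3 = 6(p'(4) - Δ_2) = -12.
Solving the tridiagonal system: M_0 = -10, M_1 = -4, M_2 = 20, M_3 = -16.

-4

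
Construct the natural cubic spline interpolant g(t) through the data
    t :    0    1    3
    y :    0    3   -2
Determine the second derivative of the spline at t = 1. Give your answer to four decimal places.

-5.5000

With M_i denoting the second derivative at x_i, h_i = 1, 2, and Δ_i = (y_(i+1) − y_i)/h_i = 3, -5/2:
  1·M_0 + 6·M_1 + 2·M_2 = 6(Δ_1 - Δ_0) = -33
Natural end conditions: M_0 = M_2 = 0.
Forward elimination and back-substitution give M_0 = 0, M_1 = -11/2, M_2 = 0.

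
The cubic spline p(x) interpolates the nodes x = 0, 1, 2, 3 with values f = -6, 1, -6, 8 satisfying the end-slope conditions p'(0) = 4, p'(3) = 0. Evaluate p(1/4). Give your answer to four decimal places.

-4.2281

Write m_i for p''(x_i). With h_i = 1, 1, 1 and divided differences Δ_i = 7, -7, 14, the continuity of p' gives the tridiagonal system
  1·m_0 + 4·m_1 + 1·m_2 = 6(Δ_1 - Δ_0) = -84
  1·m_1 + 4·m_2 + 1·m_3 = 6(Δ_2 - Δ_1) = 126
Clamped end conditions give two more equations: 2h_0·m_0 + h_0·m_1 = 6(Δ_0 - p'(0)) = 18 and h_2·m_2 + 2h_2·m_3 = 6(p'(3) - Δ_2) = -84.
Hence m_0 = 464/15, m_1 = -658/15, m_2 = 908/15, m_3 = -1084/15.
On [0, 1], p(x) = -6 + 4·x + 232/15·x² - 187/15·x³.
With x = 1/4: p(1/4) = -1353/320.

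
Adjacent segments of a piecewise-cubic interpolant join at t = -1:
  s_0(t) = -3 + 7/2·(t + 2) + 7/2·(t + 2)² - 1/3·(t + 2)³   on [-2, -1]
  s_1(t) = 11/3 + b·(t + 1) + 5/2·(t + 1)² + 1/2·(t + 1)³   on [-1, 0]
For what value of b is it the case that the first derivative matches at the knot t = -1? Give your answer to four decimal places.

s_0'(t) = 7/2 + 7·(t + 2) - 1·(t + 2)², so s_0'(-1) = 19/2. On the right, s_1'(-1) = b, so b = 19/2.

9.5000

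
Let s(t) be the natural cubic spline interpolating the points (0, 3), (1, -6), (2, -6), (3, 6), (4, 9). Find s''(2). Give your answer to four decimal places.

Put M_i = s'' at the i-th knot. Here h = (1, 1, 1, 1) and Δ = (-9, 0, 12, 3), so the interior equations h_(i-1)·M_(i-1) + 2(h_(i-1)+h_i)·M_i + h_i·M_(i+1) = 6(Δ_i − Δ_(i-1)) read
  1·M_0 + 4·M_1 + 1·M_2 = 6(Δ_1 - Δ_0) = 54
  1·M_1 + 4·M_2 + 1·M_3 = 6(Δ_2 - Δ_1) = 72
  1·M_2 + 4·M_3 + 1·M_4 = 6(Δ_3 - Δ_2) = -54
Natural end conditions: M_0 = M_4 = 0.
Solving the tridiagonal system: M_0 = 0, M_1 = 117/14, M_2 = 144/7, M_3 = -261/14, M_4 = 0.

20.5714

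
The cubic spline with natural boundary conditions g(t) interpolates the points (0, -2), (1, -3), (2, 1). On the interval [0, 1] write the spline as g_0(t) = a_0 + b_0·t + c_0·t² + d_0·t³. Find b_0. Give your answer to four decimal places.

-2.2500

With m_i denoting the second derivative at x_i, h_i = 1, 1, and Δ_i = (y_(i+1) − y_i)/h_i = -1, 4:
  1·m_0 + 4·m_1 + 1·m_2 = 6(Δ_1 - Δ_0) = 30
Natural end conditions: m_0 = m_2 = 0.
Hence m_0 = 0, m_1 = 15/2, m_2 = 0.
On [0, 1], with g_0(t) = a_0 + b_0·t + c_0·t² + d_0·t³: c_0 = m_0/2 = 0, d_0 = (m_1 - m_0)/(6h_0) = 5/4, b_0 = Δ_0 - h_0(2m_0 + m_1)/6 = -9/4.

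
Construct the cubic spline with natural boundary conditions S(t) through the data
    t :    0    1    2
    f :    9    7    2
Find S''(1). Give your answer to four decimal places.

With σ_i denoting the second derivative at x_i, h_i = 1, 1, and Δ_i = (y_(i+1) − y_i)/h_i = -2, -5:
  1·σ_0 + 4·σ_1 + 1·σ_2 = 6(Δ_1 - Δ_0) = -18
Natural end conditions: σ_0 = σ_2 = 0.
Forward elimination and back-substitution give σ_0 = 0, σ_1 = -9/2, σ_2 = 0.

-4.5000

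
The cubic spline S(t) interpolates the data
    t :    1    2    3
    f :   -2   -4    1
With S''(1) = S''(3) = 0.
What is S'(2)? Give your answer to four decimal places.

1.5000

Put m_i = S'' at the i-th knot. Here h = (1, 1) and Δ = (-2, 5), so the interior equations h_(i-1)·m_(i-1) + 2(h_(i-1)+h_i)·m_i + h_i·m_(i+1) = 6(Δ_i − Δ_(i-1)) read
  1·m_0 + 4·m_1 + 1·m_2 = 6(Δ_1 - Δ_0) = 42
Natural end conditions: m_0 = m_2 = 0.
Solving: m_0 = 0, m_1 = 21/2, m_2 = 0.
On [2, 3], S'(t) = b_1 + 2c_1·(t - 2) + 3d_1·(t - 2)² with b_1 = Δ_1 - h_1(2m_1 + m_2)/6 = 3/2, c_1 = m_1/2 = 21/4, d_1 = (m_2 - m_1)/(6h_1) = -7/4. So S'(2) = 3/2.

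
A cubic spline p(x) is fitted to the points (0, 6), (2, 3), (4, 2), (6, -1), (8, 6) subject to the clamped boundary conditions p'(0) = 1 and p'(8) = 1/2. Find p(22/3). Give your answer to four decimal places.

Write M_i for p''(x_i). With h_i = 2, 2, 2, 2 and divided differences Δ_i = -3/2, -1/2, -3/2, 7/2, the continuity of p' gives the tridiagonal system
  2·M_0 + 8·M_1 + 2·M_2 = 6(Δ_1 - Δ_0) = 6
  2·M_1 + 8·M_2 + 2·M_3 = 6(Δ_2 - Δ_1) = -6
  2·M_2 + 8·M_3 + 2·M_4 = 6(Δ_3 - Δ_2) = 30
Clamped end conditions give two more equations: 2h_0·M_0 + h_0·M_1 = 6(Δ_0 - p'(0)) = -15 and h_3·M_3 + 2h_3·M_4 = 6(p'(8) - Δ_3) = -18.
Hence M_0 = -577/112, M_1 = 157/56, M_2 = -49/16, M_3 = 361/56, M_4 = -865/112.
On [6, 8], p(x) = -1 + 199/112·(x - 6) + 361/112·(x - 6)² - 529/448·(x - 6)³.
With (x - 6) = 4/3: p(22/3) = 3251/756.

4.3003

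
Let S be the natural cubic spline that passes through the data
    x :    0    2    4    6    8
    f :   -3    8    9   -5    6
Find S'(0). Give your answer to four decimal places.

6.0804

Let M_i = S''(x_i). Step sizes h_i = 2, 2, 2, 2; slopes of the chords Δ_i = (y_(i+1) - y_i)/h_i = 11/2, 1/2, -7, 11/2.
  2·M_0 + 8·M_1 + 2·M_2 = 6(Δ_1 - Δ_0) = -30
  2·M_1 + 8·M_2 + 2·M_3 = 6(Δ_2 - Δ_1) = -45
  2·M_2 + 8·M_3 + 2·M_4 = 6(Δ_3 - Δ_2) = 75
Natural end conditions: M_0 = M_4 = 0.
Solving: M_0 = 0, M_1 = -195/112, M_2 = -225/28, M_3 = 1275/112, M_4 = 0.
On [0, 2], S'(x) = b_0 + 2c_0·x + 3d_0·x² with b_0 = Δ_0 - h_0(2M_0 + M_1)/6 = 681/112, c_0 = M_0/2 = 0, d_0 = (M_1 - M_0)/(6h_0) = -65/448. So S'(0) = 681/112.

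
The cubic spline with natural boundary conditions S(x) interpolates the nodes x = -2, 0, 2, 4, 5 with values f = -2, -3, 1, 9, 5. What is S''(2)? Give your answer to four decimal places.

3.5488

With M_i denoting the second derivative at x_i, h_i = 2, 2, 2, 1, and Δ_i = (y_(i+1) − y_i)/h_i = -1/2, 2, 4, -4:
  2·M_0 + 8·M_1 + 2·M_2 = 6(Δ_1 - Δ_0) = 15
  2·M_1 + 8·M_2 + 2·M_3 = 6(Δ_2 - Δ_1) = 12
  2·M_2 + 6·M_3 + 1·M_4 = 6(Δ_3 - Δ_2) = -48
Natural end conditions: M_0 = M_4 = 0.
Solving the tridiagonal system: M_0 = 0, M_1 = 81/82, M_2 = 291/82, M_3 = -753/82, M_4 = 0.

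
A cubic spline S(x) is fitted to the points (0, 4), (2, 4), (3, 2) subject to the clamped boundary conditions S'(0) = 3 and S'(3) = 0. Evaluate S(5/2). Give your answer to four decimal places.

Put σ_i = S'' at the i-th knot. Here h = (2, 1) and Δ = (0, -2), so the interior equations h_(i-1)·σ_(i-1) + 2(h_(i-1)+h_i)·σ_i + h_i·σ_(i+1) = 6(Δ_i − Δ_(i-1)) read
  2·σ_0 + 6·σ_1 + 1·σ_2 = 6(Δ_1 - Δ_0) = -12
Clamped end conditions give two more equations: 2h_0·σ_0 + h_0·σ_1 = 6(Δ_0 - S'(0)) = -18 and h_1·σ_1 + 2h_1·σ_2 = 6(S'(3) - Δ_1) = 12.
Solving: σ_0 = -7/2, σ_1 = -2, σ_2 = 7.
On [2, 3], S(x) = 4 - 5/2·(x - 2) - 1·(x - 2)² + 3/2·(x - 2)³.
With (x - 2) = 1/2: S(5/2) = 43/16.

2.6875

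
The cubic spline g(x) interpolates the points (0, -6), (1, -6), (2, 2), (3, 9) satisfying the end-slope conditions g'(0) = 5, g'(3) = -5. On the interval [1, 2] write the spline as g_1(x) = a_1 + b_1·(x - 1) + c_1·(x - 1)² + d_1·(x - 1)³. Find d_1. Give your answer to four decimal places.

With m_i denoting the second derivative at x_i, h_i = 1, 1, 1, and Δ_i = (y_(i+1) − y_i)/h_i = 0, 8, 7:
  1·m_0 + 4·m_1 + 1·m_2 = 6(Δ_1 - Δ_0) = 48
  1·m_1 + 4·m_2 + 1·m_3 = 6(Δ_2 - Δ_1) = -6
Clamped end conditions give two more equations: 2h_0·m_0 + h_0·m_1 = 6(Δ_0 - g'(0)) = -30 and h_2·m_2 + 2h_2·m_3 = 6(g'(3) - Δ_2) = -72.
Solving the tridiagonal system: m_0 = -352/15, m_1 = 254/15, m_2 = 56/15, m_3 = -568/15.
On [1, 2], with g_1(x) = a_1 + b_1·(x - 1) + c_1·(x - 1)² + d_1·(x - 1)³: c_1 = m_1/2 = 127/15, d_1 = (m_2 - m_1)/(6h_1) = -11/5, b_1 = Δ_1 - h_1(2m_1 + m_2)/6 = 26/15.

-2.2000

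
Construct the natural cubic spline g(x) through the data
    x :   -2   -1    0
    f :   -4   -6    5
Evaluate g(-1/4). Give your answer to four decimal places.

1.4883

With M_i denoting the second derivative at x_i, h_i = 1, 1, and Δ_i = (y_(i+1) − y_i)/h_i = -2, 11:
  1·M_0 + 4·M_1 + 1·M_2 = 6(Δ_1 - Δ_0) = 78
Natural end conditions: M_0 = M_2 = 0.
Hence M_0 = 0, M_1 = 39/2, M_2 = 0.
On [-1, 0], g(x) = -6 + 9/2·(x + 1) + 39/4·(x + 1)² - 13/4·(x + 1)³.
With (x + 1) = 3/4: g(-1/4) = 381/256.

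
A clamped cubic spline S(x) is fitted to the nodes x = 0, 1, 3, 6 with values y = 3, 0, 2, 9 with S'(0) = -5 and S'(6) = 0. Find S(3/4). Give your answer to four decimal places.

Put M_i = S'' at the i-th knot. Here h = (1, 2, 3) and Δ = (-3, 1, 7/3), so the interior equations h_(i-1)·M_(i-1) + 2(h_(i-1)+h_i)·M_i + h_i·M_(i+1) = 6(Δ_i − Δ_(i-1)) read
  1·M_0 + 6·M_1 + 2·M_2 = 6(Δ_1 - Δ_0) = 24
  2·M_1 + 10·M_2 + 3·M_3 = 6(Δ_2 - Δ_1) = 8
Clamped end conditions give two more equations: 2h_0·M_0 + h_0·M_1 = 6(Δ_0 - S'(0)) = 12 and h_2·M_2 + 2h_2·M_3 = 6(S'(6) - Δ_2) = -14.
Solving the tridiagonal system: M_0 = 260/57, M_1 = 164/57, M_2 = 62/57, M_3 = -164/57.
On [0, 1], S(x) = 3 - 5·x + 130/57·x² - 16/57·x³.
With x = 3/4: S(3/4) = 63/152.

0.4145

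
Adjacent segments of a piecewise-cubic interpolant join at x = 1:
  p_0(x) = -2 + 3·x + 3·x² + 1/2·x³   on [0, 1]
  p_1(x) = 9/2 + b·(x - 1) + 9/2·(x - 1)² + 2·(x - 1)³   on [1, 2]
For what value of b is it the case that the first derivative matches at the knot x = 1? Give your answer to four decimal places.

10.5000

p_0'(x) = 3 + 6·x + 3/2·x², so p_0'(1) = 21/2. On the right, p_1'(1) = b, so b = 21/2.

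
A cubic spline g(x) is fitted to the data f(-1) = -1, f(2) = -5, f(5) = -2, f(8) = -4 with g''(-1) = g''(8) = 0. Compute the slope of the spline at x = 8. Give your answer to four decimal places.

-1.2667

With m_i denoting the second derivative at x_i, h_i = 3, 3, 3, and Δ_i = (y_(i+1) − y_i)/h_i = -4/3, 1, -2/3:
  3·m_0 + 12·m_1 + 3·m_2 = 6(Δ_1 - Δ_0) = 14
  3·m_1 + 12·m_2 + 3·m_3 = 6(Δ_2 - Δ_1) = -10
Natural end conditions: m_0 = m_3 = 0.
Solving the tridiagonal system: m_0 = 0, m_1 = 22/15, m_2 = -6/5, m_3 = 0.
On [5, 8], g'(x) = b_2 + 2c_2·(x - 5) + 3d_2·(x - 5)² with b_2 = Δ_2 - h_2(2m_2 + m_3)/6 = 8/15, c_2 = m_2/2 = -3/5, d_2 = (m_3 - m_2)/(6h_2) = 1/15. So g'(8) = -19/15.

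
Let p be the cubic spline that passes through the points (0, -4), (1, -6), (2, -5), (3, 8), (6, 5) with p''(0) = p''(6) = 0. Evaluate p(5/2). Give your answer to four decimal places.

Write m_i for p''(x_i). With h_i = 1, 1, 1, 3 and divided differences Δ_i = -2, 1, 13, -1, the continuity of p' gives the tridiagonal system
  1·m_0 + 4·m_1 + 1·m_2 = 6(Δ_1 - Δ_0) = 18
  1·m_1 + 4·m_2 + 1·m_3 = 6(Δ_2 - Δ_1) = 72
  1·m_2 + 8·m_3 + 3·m_4 = 6(Δ_3 - Δ_2) = -84
Natural end conditions: m_0 = m_4 = 0.
Solving: m_0 = 0, m_1 = -51/58, m_2 = 624/29, m_3 = -765/58, m_4 = 0.
On [2, 3], p(t) = -5 + 931/116·(t - 2) + 312/29·(t - 2)² - 671/116·(t - 2)³.
With (t - 2) = 1/2: p(5/2) = 909/928.

0.9795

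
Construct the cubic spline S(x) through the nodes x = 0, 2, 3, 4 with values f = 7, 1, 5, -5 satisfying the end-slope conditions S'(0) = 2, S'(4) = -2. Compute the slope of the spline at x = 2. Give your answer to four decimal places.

Put M_i = S'' at the i-th knot. Here h = (2, 1, 1) and Δ = (-3, 4, -10), so the interior equations h_(i-1)·M_(i-1) + 2(h_(i-1)+h_i)·M_i + h_i·M_(i+1) = 6(Δ_i − Δ_(i-1)) read
  2·M_0 + 6·M_1 + 1·M_2 = 6(Δ_1 - Δ_0) = 42
  1·M_1 + 4·M_2 + 1·M_3 = 6(Δ_2 - Δ_1) = -84
Clamped end conditions give two more equations: 2h_0·M_0 + h_0·M_1 = 6(Δ_0 - S'(0)) = -30 and h_2·M_2 + 2h_2·M_3 = 6(S'(4) - Δ_2) = 48.
Solving: M_0 = -185/11, M_1 = 205/11, M_2 = -398/11, M_3 = 463/11.
On [2, 3], S'(x) = b_1 + 2c_1·(x - 2) + 3d_1·(x - 2)² with b_1 = Δ_1 - h_1(2M_1 + M_2)/6 = 42/11, c_1 = M_1/2 = 205/22, d_1 = (M_2 - M_1)/(6h_1) = -201/22. So S'(2) = 42/11.

3.8182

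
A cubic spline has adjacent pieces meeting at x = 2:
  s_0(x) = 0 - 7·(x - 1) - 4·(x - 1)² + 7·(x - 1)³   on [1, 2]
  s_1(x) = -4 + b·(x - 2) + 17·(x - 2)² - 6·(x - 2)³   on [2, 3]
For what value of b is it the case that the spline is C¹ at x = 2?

s_0'(x) = -7 - 8·(x - 1) + 21·(x - 1)², so s_0'(2) = 6. On the right, s_1'(2) = b, so b = 6.

6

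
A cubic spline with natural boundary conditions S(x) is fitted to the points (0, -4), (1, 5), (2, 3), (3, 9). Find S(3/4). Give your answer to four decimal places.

3.8875

Let M_i = S''(x_i). Step sizes h_i = 1, 1, 1; slopes of the chords Δ_i = (y_(i+1) - y_i)/h_i = 9, -2, 6.
  1·M_0 + 4·M_1 + 1·M_2 = 6(Δ_1 - Δ_0) = -66
  1·M_1 + 4·M_2 + 1·M_3 = 6(Δ_2 - Δ_1) = 48
Natural end conditions: M_0 = M_3 = 0.
Solving the tridiagonal system: M_0 = 0, M_1 = -104/5, M_2 = 86/5, M_3 = 0.
On [0, 1], S(x) = -4 + 187/15·x + 0·x² - 52/15·x³.
With x = 3/4: S(3/4) = 311/80.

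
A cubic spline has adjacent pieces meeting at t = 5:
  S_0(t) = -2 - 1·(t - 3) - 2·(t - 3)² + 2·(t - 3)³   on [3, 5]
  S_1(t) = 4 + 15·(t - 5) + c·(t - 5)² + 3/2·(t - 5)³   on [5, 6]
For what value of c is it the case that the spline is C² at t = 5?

10

S_0''(t) = -4 + 12·(t - 3), so S_0''(5) = 20. On the right, S_1''(5) = 2c, so c = 10.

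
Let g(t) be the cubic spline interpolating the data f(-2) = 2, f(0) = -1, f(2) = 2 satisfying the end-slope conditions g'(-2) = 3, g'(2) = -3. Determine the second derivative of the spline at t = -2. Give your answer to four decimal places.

Write σ_i for g''(x_i). With h_i = 2, 2 and divided differences Δ_i = -3/2, 3/2, the continuity of g' gives the tridiagonal system
  2·σ_0 + 8·σ_1 + 2·σ_2 = 6(Δ_1 - Δ_0) = 18
Clamped end conditions give two more equations: 2h_0·σ_0 + h_0·σ_1 = 6(Δ_0 - g'(-2)) = -27 and h_1·σ_1 + 2h_1·σ_2 = 6(g'(2) - Δ_1) = -27.
Hence σ_0 = -21/2, σ_1 = 15/2, σ_2 = -21/2.

-10.5000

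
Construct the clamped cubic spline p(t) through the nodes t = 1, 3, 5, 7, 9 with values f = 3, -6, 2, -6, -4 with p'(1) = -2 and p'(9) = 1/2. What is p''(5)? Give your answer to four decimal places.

-10.7500

Write m_i for p''(x_i). With h_i = 2, 2, 2, 2 and divided differences Δ_i = -9/2, 4, -4, 1, the continuity of p' gives the tridiagonal system
  2·m_0 + 8·m_1 + 2·m_2 = 6(Δ_1 - Δ_0) = 51
  2·m_1 + 8·m_2 + 2·m_3 = 6(Δ_2 - Δ_1) = -48
  2·m_2 + 8·m_3 + 2·m_4 = 6(Δ_3 - Δ_2) = 30
Clamped end conditions give two more equations: 2h_0·m_0 + h_0·m_1 = 6(Δ_0 - p'(1)) = -15 and h_3·m_3 + 2h_3·m_4 = 6(p'(9) - Δ_3) = -3.
Hence m_0 = -265/28, m_1 = 80/7, m_2 = -43/4, m_3 = 53/7, m_4 = -127/28.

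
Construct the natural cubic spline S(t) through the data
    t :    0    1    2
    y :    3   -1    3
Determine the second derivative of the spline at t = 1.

Put M_i = S'' at the i-th knot. Here h = (1, 1) and Δ = (-4, 4), so the interior equations h_(i-1)·M_(i-1) + 2(h_(i-1)+h_i)·M_i + h_i·M_(i+1) = 6(Δ_i − Δ_(i-1)) read
  1·M_0 + 4·M_1 + 1·M_2 = 6(Δ_1 - Δ_0) = 48
Natural end conditions: M_0 = M_2 = 0.
Hence M_0 = 0, M_1 = 12, M_2 = 0.

12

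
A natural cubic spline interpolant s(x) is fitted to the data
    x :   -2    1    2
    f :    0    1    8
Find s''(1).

5

Put M_i = s'' at the i-th knot. Here h = (3, 1) and Δ = (1/3, 7), so the interior equations h_(i-1)·M_(i-1) + 2(h_(i-1)+h_i)·M_i + h_i·M_(i+1) = 6(Δ_i − Δ_(i-1)) read
  3·M_0 + 8·M_1 + 1·M_2 = 6(Δ_1 - Δ_0) = 40
Natural end conditions: M_0 = M_2 = 0.
Hence M_0 = 0, M_1 = 5, M_2 = 0.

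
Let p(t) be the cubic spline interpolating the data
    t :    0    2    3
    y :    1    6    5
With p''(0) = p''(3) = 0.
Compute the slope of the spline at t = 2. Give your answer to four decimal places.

Let m_i = p''(x_i). Step sizes h_i = 2, 1; slopes of the chords Δ_i = (y_(i+1) - y_i)/h_i = 5/2, -1.
  2·m_0 + 6·m_1 + 1·m_2 = 6(Δ_1 - Δ_0) = -21
Natural end conditions: m_0 = m_2 = 0.
Solving: m_0 = 0, m_1 = -7/2, m_2 = 0.
On [2, 3], p'(t) = b_1 + 2c_1·(t - 2) + 3d_1·(t - 2)² with b_1 = Δ_1 - h_1(2m_1 + m_2)/6 = 1/6, c_1 = m_1/2 = -7/4, d_1 = (m_2 - m_1)/(6h_1) = 7/12. So p'(2) = 1/6.

0.1667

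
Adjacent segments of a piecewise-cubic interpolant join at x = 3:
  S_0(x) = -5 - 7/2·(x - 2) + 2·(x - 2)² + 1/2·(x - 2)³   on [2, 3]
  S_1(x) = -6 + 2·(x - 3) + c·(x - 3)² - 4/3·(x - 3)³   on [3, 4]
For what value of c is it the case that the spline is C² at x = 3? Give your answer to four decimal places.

3.5000

S_0''(x) = 4 + 3·(x - 2), so S_0''(3) = 7. On the right, S_1''(3) = 2c, so c = 7/2.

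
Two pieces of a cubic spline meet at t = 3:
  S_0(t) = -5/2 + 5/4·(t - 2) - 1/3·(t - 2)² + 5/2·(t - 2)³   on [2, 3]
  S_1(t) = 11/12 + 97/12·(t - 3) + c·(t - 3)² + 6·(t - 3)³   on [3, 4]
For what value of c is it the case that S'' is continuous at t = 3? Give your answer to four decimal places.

7.1667

S_0''(t) = -2/3 + 15·(t - 2), so S_0''(3) = 43/3. On the right, S_1''(3) = 2c, so c = 43/6.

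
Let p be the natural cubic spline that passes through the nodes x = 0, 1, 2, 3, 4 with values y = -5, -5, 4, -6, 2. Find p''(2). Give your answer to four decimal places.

Put M_i = p'' at the i-th knot. Here h = (1, 1, 1, 1) and Δ = (0, 9, -10, 8), so the interior equations h_(i-1)·M_(i-1) + 2(h_(i-1)+h_i)·M_i + h_i·M_(i+1) = 6(Δ_i − Δ_(i-1)) read
  1·M_0 + 4·M_1 + 1·M_2 = 6(Δ_1 - Δ_0) = 54
  1·M_1 + 4·M_2 + 1·M_3 = 6(Δ_2 - Δ_1) = -114
  1·M_2 + 4·M_3 + 1·M_4 = 6(Δ_3 - Δ_2) = 108
Natural end conditions: M_0 = M_4 = 0.
Hence M_0 = 0, M_1 = 687/28, M_2 = -309/7, M_3 = 1065/28, M_4 = 0.

-44.1429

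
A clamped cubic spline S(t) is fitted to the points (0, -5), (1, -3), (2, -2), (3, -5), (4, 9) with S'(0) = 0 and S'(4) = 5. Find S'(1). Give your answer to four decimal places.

With m_i denoting the second derivative at x_i, h_i = 1, 1, 1, 1, and Δ_i = (y_(i+1) − y_i)/h_i = 2, 1, -3, 14:
  1·m_0 + 4·m_1 + 1·m_2 = 6(Δ_1 - Δ_0) = -6
  1·m_1 + 4·m_2 + 1·m_3 = 6(Δ_2 - Δ_1) = -24
  1·m_2 + 4·m_3 + 1·m_4 = 6(Δ_3 - Δ_2) = 102
Clamped end conditions give two more equations: 2h_0·m_0 + h_0·m_1 = 6(Δ_0 - S'(0)) = 12 and h_3·m_3 + 2h_3·m_4 = 6(S'(4) - Δ_3) = -54.
Forward elimination and back-substitution give m_0 = 149/28, m_1 = 19/14, m_2 = -67/4, m_3 = 583/14, m_4 = -1339/28.
On [1, 2], S'(t) = b_1 + 2c_1·(t - 1) + 3d_1·(t - 1)² with b_1 = Δ_1 - h_1(2m_1 + m_2)/6 = 187/56, c_1 = m_1/2 = 19/28, d_1 = (m_2 - m_1)/(6h_1) = -169/56. So S'(1) = 187/56.

3.3393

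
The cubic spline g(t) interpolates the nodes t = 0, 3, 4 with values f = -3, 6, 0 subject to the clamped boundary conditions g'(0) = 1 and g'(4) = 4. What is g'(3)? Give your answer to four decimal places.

-7.2500

Put m_i = g'' at the i-th knot. Here h = (3, 1) and Δ = (3, -6), so the interior equations h_(i-1)·m_(i-1) + 2(h_(i-1)+h_i)·m_i + h_i·m_(i+1) = 6(Δ_i − Δ_(i-1)) read
  3·m_0 + 8·m_1 + 1·m_2 = 6(Δ_1 - Δ_0) = -54
Clamped end conditions give two more equations: 2h_0·m_0 + h_0·m_1 = 6(Δ_0 - g'(0)) = 12 and h_1·m_1 + 2h_1·m_2 = 6(g'(4) - Δ_1) = 60.
Solving the tridiagonal system: m_0 = 19/2, m_1 = -15, m_2 = 75/2.
On [3, 4], g'(t) = b_1 + 2c_1·(t - 3) + 3d_1·(t - 3)² with b_1 = Δ_1 - h_1(2m_1 + m_2)/6 = -29/4, c_1 = m_1/2 = -15/2, d_1 = (m_2 - m_1)/(6h_1) = 35/4. So g'(3) = -29/4.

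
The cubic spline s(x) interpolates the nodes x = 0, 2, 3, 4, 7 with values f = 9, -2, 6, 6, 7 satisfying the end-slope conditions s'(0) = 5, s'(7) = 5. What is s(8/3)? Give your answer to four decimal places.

With σ_i denoting the second derivative at x_i, h_i = 2, 1, 1, 3, and Δ_i = (y_(i+1) − y_i)/h_i = -11/2, 8, 0, 1/3:
  2·σ_0 + 6·σ_1 + 1·σ_2 = 6(Δ_1 - Δ_0) = 81
  1·σ_1 + 4·σ_2 + 1·σ_3 = 6(Δ_2 - Δ_1) = -48
  1·σ_2 + 8·σ_3 + 3·σ_4 = 6(Δ_3 - Δ_2) = 2
Clamped end conditions give two more equations: 2h_0·σ_0 + h_0·σ_1 = 6(Δ_0 - s'(0)) = -63 and h_3·σ_3 + 2h_3·σ_4 = 6(s'(7) - Δ_3) = 28.
Solving the tridiagonal system: σ_0 = -9127/316, σ_1 = 2075/79, σ_2 = -2975/158, σ_3 = 83/79, σ_4 = 1963/474.
On [2, 3], s(x) = -2 + 753/316·(x - 2) + 2075/158·(x - 2)² - 2375/316·(x - 2)³.
With (x - 2) = 2/3: s(8/3) = 13645/4266.

3.1985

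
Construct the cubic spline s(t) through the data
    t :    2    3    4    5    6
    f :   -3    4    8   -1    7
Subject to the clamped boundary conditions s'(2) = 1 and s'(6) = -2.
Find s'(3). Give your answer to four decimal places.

With m_i denoting the second derivative at x_i, h_i = 1, 1, 1, 1, and Δ_i = (y_(i+1) − y_i)/h_i = 7, 4, -9, 8:
  1·m_0 + 4·m_1 + 1·m_2 = 6(Δ_1 - Δ_0) = -18
  1·m_1 + 4·m_2 + 1·m_3 = 6(Δ_2 - Δ_1) = -78
  1·m_2 + 4·m_3 + 1·m_4 = 6(Δ_3 - Δ_2) = 102
Clamped end conditions give two more equations: 2h_0·m_0 + h_0·m_1 = 6(Δ_0 - s'(2)) = 36 and h_3·m_3 + 2h_3·m_4 = 6(s'(6) - Δ_3) = -60.
Solving the tridiagonal system: m_0 = 75/4, m_1 = -3/2, m_2 = -123/4, m_3 = 93/2, m_4 = -213/4.
On [3, 4], s'(t) = b_1 + 2c_1·(t - 3) + 3d_1·(t - 3)² with b_1 = Δ_1 - h_1(2m_1 + m_2)/6 = 77/8, c_1 = m_1/2 = -3/4, d_1 = (m_2 - m_1)/(6h_1) = -39/8. So s'(3) = 77/8.

9.6250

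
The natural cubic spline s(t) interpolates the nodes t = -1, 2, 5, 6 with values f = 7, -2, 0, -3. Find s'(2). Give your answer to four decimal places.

-0.2184

Put σ_i = s'' at the i-th knot. Here h = (3, 3, 1) and Δ = (-3, 2/3, -3), so the interior equations h_(i-1)·σ_(i-1) + 2(h_(i-1)+h_i)·σ_i + h_i·σ_(i+1) = 6(Δ_i − Δ_(i-1)) read
  3·σ_0 + 12·σ_1 + 3·σ_2 = 6(Δ_1 - Δ_0) = 22
  3·σ_1 + 8·σ_2 + 1·σ_3 = 6(Δ_2 - Δ_1) = -22
Natural end conditions: σ_0 = σ_3 = 0.
Solving: σ_0 = 0, σ_1 = 242/87, σ_2 = -110/29, σ_3 = 0.
On [2, 5], s'(t) = b_1 + 2c_1·(t - 2) + 3d_1·(t - 2)² with b_1 = Δ_1 - h_1(2σ_1 + σ_2)/6 = -19/87, c_1 = σ_1/2 = 121/87, d_1 = (σ_2 - σ_1)/(6h_1) = -286/783. So s'(2) = -19/87.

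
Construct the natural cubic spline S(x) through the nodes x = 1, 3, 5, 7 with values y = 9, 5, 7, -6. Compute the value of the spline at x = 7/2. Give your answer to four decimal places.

Write M_i for S''(x_i). With h_i = 2, 2, 2 and divided differences Δ_i = -2, 1, -13/2, the continuity of S' gives the tridiagonal system
  2·M_0 + 8·M_1 + 2·M_2 = 6(Δ_1 - Δ_0) = 18
  2·M_1 + 8·M_2 + 2·M_3 = 6(Δ_2 - Δ_1) = -45
Natural end conditions: M_0 = M_3 = 0.
Solving: M_0 = 0, M_1 = 39/10, M_2 = -33/5, M_3 = 0.
On [3, 5], S(x) = 5 + 3/5·(x - 3) + 39/20·(x - 3)² - 7/8·(x - 3)³.
With (x - 3) = 1/2: S(7/2) = 1817/320.

5.6781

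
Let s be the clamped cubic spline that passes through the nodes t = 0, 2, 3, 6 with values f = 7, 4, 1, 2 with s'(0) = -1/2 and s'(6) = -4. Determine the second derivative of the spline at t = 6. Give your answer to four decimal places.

Put M_i = s'' at the i-th knot. Here h = (2, 1, 3) and Δ = (-3/2, -3, 1/3), so the interior equations h_(i-1)·M_(i-1) + 2(h_(i-1)+h_i)·M_i + h_i·M_(i+1) = 6(Δ_i − Δ_(i-1)) read
  2·M_0 + 6·M_1 + 1·M_2 = 6(Δ_1 - Δ_0) = -9
  1·M_1 + 8·M_2 + 3·M_3 = 6(Δ_2 - Δ_1) = 20
Clamped end conditions give two more equations: 2h_0·M_0 + h_0·M_1 = 6(Δ_0 - s'(0)) = -6 and h_2·M_2 + 2h_2·M_3 = 6(s'(6) - Δ_2) = -26.
Hence M_0 = -5/14, M_1 = -16/7, M_2 = 38/7, M_3 = -148/21.

-7.0476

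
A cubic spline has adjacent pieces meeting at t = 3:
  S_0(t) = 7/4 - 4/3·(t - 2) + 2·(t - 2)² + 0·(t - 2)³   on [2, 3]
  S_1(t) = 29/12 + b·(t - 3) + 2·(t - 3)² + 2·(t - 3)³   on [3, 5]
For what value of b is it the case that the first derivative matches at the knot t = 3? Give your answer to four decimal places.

S_0'(t) = -4/3 + 4·(t - 2) + 0·(t - 2)², so S_0'(3) = 8/3. On the right, S_1'(3) = b, so b = 8/3.

2.6667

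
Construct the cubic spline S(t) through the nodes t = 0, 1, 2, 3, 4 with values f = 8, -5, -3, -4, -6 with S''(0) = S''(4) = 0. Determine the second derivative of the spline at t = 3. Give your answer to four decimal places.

Let σ_i = S''(x_i). Step sizes h_i = 1, 1, 1, 1; slopes of the chords Δ_i = (y_(i+1) - y_i)/h_i = -13, 2, -1, -2.
  1·σ_0 + 4·σ_1 + 1·σ_2 = 6(Δ_1 - Δ_0) = 90
  1·σ_1 + 4·σ_2 + 1·σ_3 = 6(Δ_2 - Δ_1) = -18
  1·σ_2 + 4·σ_3 + 1·σ_4 = 6(Δ_3 - Δ_2) = -6
Natural end conditions: σ_0 = σ_4 = 0.
Solving: σ_0 = 0, σ_1 = 177/7, σ_2 = -78/7, σ_3 = 9/7, σ_4 = 0.

1.2857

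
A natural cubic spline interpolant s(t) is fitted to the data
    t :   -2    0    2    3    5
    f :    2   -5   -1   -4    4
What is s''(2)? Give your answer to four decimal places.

-8.4844

With M_i denoting the second derivative at x_i, h_i = 2, 2, 1, 2, and Δ_i = (y_(i+1) − y_i)/h_i = -7/2, 2, -3, 4:
  2·M_0 + 8·M_1 + 2·M_2 = 6(Δ_1 - Δ_0) = 33
  2·M_1 + 6·M_2 + 1·M_3 = 6(Δ_2 - Δ_1) = -30
  1·M_2 + 6·M_3 + 2·M_4 = 6(Δ_3 - Δ_2) = 42
Natural end conditions: M_0 = M_4 = 0.
Solving: M_0 = 0, M_1 = 1599/256, M_2 = -543/64, M_3 = 1077/128, M_4 = 0.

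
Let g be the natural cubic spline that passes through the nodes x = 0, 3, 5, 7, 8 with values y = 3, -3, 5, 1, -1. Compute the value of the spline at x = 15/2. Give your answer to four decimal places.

-0.1298

With m_i denoting the second derivative at x_i, h_i = 3, 2, 2, 1, and Δ_i = (y_(i+1) − y_i)/h_i = -2, 4, -2, -2:
  3·m_0 + 10·m_1 + 2·m_2 = 6(Δ_1 - Δ_0) = 36
  2·m_1 + 8·m_2 + 2·m_3 = 6(Δ_2 - Δ_1) = -36
  2·m_2 + 6·m_3 + 1·m_4 = 6(Δ_3 - Δ_2) = 0
Natural end conditions: m_0 = m_4 = 0.
Solving the tridiagonal system: m_0 = 0, m_1 = 63/13, m_2 = -81/13, m_3 = 27/13, m_4 = 0.
On [7, 8], g(x) = 1 - 35/13·(x - 7) + 27/26·(x - 7)² - 9/26·(x - 7)³.
With (x - 7) = 1/2: g(15/2) = -27/208.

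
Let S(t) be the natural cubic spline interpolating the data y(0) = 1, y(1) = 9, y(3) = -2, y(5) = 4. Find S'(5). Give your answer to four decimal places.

6.5455

With σ_i denoting the second derivative at x_i, h_i = 1, 2, 2, and Δ_i = (y_(i+1) − y_i)/h_i = 8, -11/2, 3:
  1·σ_0 + 6·σ_1 + 2·σ_2 = 6(Δ_1 - Δ_0) = -81
  2·σ_1 + 8·σ_2 + 2·σ_3 = 6(Δ_2 - Δ_1) = 51
Natural end conditions: σ_0 = σ_3 = 0.
Forward elimination and back-substitution give σ_0 = 0, σ_1 = -375/22, σ_2 = 117/11, σ_3 = 0.
On [3, 5], S'(t) = b_2 + 2c_2·(t - 3) + 3d_2·(t - 3)² with b_2 = Δ_2 - h_2(2σ_2 + σ_3)/6 = -45/11, c_2 = σ_2/2 = 117/22, d_2 = (σ_3 - σ_2)/(6h_2) = -39/44. So S'(5) = 72/11.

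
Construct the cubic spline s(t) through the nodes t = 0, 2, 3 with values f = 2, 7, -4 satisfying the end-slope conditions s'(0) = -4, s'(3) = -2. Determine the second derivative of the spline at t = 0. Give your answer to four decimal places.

23.9167

With σ_i denoting the second derivative at x_i, h_i = 2, 1, and Δ_i = (y_(i+1) − y_i)/h_i = 5/2, -11:
  2·σ_0 + 6·σ_1 + 1·σ_2 = 6(Δ_1 - Δ_0) = -81
Clamped end conditions give two more equations: 2h_0·σ_0 + h_0·σ_1 = 6(Δ_0 - s'(0)) = 39 and h_1·σ_1 + 2h_1·σ_2 = 6(s'(3) - Δ_1) = 54.
Solving: σ_0 = 287/12, σ_1 = -85/3, σ_2 = 247/6.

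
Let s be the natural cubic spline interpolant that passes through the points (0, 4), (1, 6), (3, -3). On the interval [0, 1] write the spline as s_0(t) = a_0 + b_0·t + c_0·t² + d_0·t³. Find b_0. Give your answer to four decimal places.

3.0833

Put m_i = s'' at the i-th knot. Here h = (1, 2) and Δ = (2, -9/2), so the interior equations h_(i-1)·m_(i-1) + 2(h_(i-1)+h_i)·m_i + h_i·m_(i+1) = 6(Δ_i − Δ_(i-1)) read
  1·m_0 + 6·m_1 + 2·m_2 = 6(Δ_1 - Δ_0) = -39
Natural end conditions: m_0 = m_2 = 0.
Hence m_0 = 0, m_1 = -13/2, m_2 = 0.
On [0, 1], with s_0(t) = a_0 + b_0·t + c_0·t² + d_0·t³: c_0 = m_0/2 = 0, d_0 = (m_1 - m_0)/(6h_0) = -13/12, b_0 = Δ_0 - h_0(2m_0 + m_1)/6 = 37/12.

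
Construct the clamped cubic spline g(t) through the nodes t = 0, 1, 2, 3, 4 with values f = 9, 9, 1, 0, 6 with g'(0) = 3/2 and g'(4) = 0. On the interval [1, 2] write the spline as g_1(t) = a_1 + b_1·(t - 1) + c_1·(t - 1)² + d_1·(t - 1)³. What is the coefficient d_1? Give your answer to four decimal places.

Let σ_i = g''(x_i). Step sizes h_i = 1, 1, 1, 1; slopes of the chords Δ_i = (y_(i+1) - y_i)/h_i = 0, -8, -1, 6.
  1·σ_0 + 4·σ_1 + 1·σ_2 = 6(Δ_1 - Δ_0) = -48
  1·σ_1 + 4·σ_2 + 1·σ_3 = 6(Δ_2 - Δ_1) = 42
  1·σ_2 + 4·σ_3 + 1·σ_4 = 6(Δ_3 - Δ_2) = 42
Clamped end conditions give two more equations: 2h_0·σ_0 + h_0·σ_1 = 6(Δ_0 - g'(0)) = -9 and h_3·σ_3 + 2h_3·σ_4 = 6(g'(4) - Δ_3) = -36.
Forward elimination and back-substitution give σ_0 = 183/56, σ_1 = -435/28, σ_2 = 87/8, σ_3 = 393/28, σ_4 = -1401/56.
On [1, 2], with g_1(t) = a_1 + b_1·(t - 1) + c_1·(t - 1)² + d_1·(t - 1)³: c_1 = σ_1/2 = -435/56, d_1 = (σ_2 - σ_1)/(6h_1) = 493/112, b_1 = Δ_1 - h_1(2σ_1 + σ_2)/6 = -519/112.

4.4018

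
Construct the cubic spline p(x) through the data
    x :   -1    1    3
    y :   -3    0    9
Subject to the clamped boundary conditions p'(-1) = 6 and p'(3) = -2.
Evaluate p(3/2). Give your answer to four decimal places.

2.5781

Write σ_i for p''(x_i). With h_i = 2, 2 and divided differences Δ_i = 3/2, 9/2, the continuity of p' gives the tridiagonal system
  2·σ_0 + 8·σ_1 + 2·σ_2 = 6(Δ_1 - Δ_0) = 18
Clamped end conditions give two more equations: 2h_0·σ_0 + h_0·σ_1 = 6(Δ_0 - p'(-1)) = -27 and h_1·σ_1 + 2h_1·σ_2 = 6(p'(3) - Δ_1) = -39.
Hence σ_0 = -11, σ_1 = 17/2, σ_2 = -14.
On [1, 3], p(x) = 0 + 7/2·(x - 1) + 17/4·(x - 1)² - 15/8·(x - 1)³.
With (x - 1) = 1/2: p(3/2) = 165/64.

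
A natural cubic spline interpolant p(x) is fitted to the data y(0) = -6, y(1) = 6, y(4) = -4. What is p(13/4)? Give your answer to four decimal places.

With m_i denoting the second derivative at x_i, h_i = 1, 3, and Δ_i = (y_(i+1) − y_i)/h_i = 12, -10/3:
  1·m_0 + 8·m_1 + 3·m_2 = 6(Δ_1 - Δ_0) = -92
Natural end conditions: m_0 = m_2 = 0.
Solving the tridiagonal system: m_0 = 0, m_1 = -23/2, m_2 = 0.
On [1, 4], p(x) = 6 + 49/6·(x - 1) - 23/4·(x - 1)² + 23/36·(x - 1)³.
With (x - 1) = 9/4: p(13/4) = 651/256.

2.5430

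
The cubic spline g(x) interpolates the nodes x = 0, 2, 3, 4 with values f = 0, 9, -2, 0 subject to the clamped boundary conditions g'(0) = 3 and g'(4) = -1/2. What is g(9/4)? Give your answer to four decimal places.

Let σ_i = g''(x_i). Step sizes h_i = 2, 1, 1; slopes of the chords Δ_i = (y_(i+1) - y_i)/h_i = 9/2, -11, 2.
  2·σ_0 + 6·σ_1 + 1·σ_2 = 6(Δ_1 - Δ_0) = -93
  1·σ_1 + 4·σ_2 + 1·σ_3 = 6(Δ_2 - Δ_1) = 78
Clamped end conditions give two more equations: 2h_0·σ_0 + h_0·σ_1 = 6(Δ_0 - g'(0)) = 9 and h_2·σ_2 + 2h_2·σ_3 = 6(g'(4) - Δ_2) = -15.
Solving: σ_0 = 167/11, σ_1 = -569/22, σ_2 = 350/11, σ_3 = -515/22.
On [2, 3], g(x) = 9 - 169/22·(x - 2) - 569/44·(x - 2)² + 423/44·(x - 2)³.
With (x - 2) = 1/4: g(9/4) = 18083/2816.

6.4215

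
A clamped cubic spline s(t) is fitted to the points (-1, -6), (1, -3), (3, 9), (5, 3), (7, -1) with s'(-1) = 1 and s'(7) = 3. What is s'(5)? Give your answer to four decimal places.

Put m_i = s'' at the i-th knot. Here h = (2, 2, 2, 2) and Δ = (3/2, 6, -3, -2), so the interior equations h_(i-1)·m_(i-1) + 2(h_(i-1)+h_i)·m_i + h_i·m_(i+1) = 6(Δ_i − Δ_(i-1)) read
  2·m_0 + 8·m_1 + 2·m_2 = 6(Δ_1 - Δ_0) = 27
  2·m_1 + 8·m_2 + 2·m_3 = 6(Δ_2 - Δ_1) = -54
  2·m_2 + 8·m_3 + 2·m_4 = 6(Δ_3 - Δ_2) = 6
Clamped end conditions give two more equations: 2h_0·m_0 + h_0·m_1 = 6(Δ_0 - s'(-1)) = 3 and h_3·m_3 + 2h_3·m_4 = 6(s'(7) - Δ_3) = 30.
Hence m_0 = -257/112, m_1 = 341/56, m_2 = -137/16, m_3 = 65/56, m_4 = 775/112.
On [5, 7], s'(t) = b_3 + 2c_3·(t - 5) + 3d_3·(t - 5)² with b_3 = Δ_3 - h_3(2m_3 + m_4)/6 = -569/112, c_3 = m_3/2 = 65/112, d_3 = (m_4 - m_3)/(6h_3) = 215/448. So s'(5) = -569/112.

-5.0804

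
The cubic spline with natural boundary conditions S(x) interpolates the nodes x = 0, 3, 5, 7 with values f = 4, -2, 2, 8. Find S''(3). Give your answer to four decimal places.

With M_i denoting the second derivative at x_i, h_i = 3, 2, 2, and Δ_i = (y_(i+1) − y_i)/h_i = -2, 2, 3:
  3·M_0 + 10·M_1 + 2·M_2 = 6(Δ_1 - Δ_0) = 24
  2·M_1 + 8·M_2 + 2·M_3 = 6(Δ_2 - Δ_1) = 6
Natural end conditions: M_0 = M_3 = 0.
Solving the tridiagonal system: M_0 = 0, M_1 = 45/19, M_2 = 3/19, M_3 = 0.

2.3684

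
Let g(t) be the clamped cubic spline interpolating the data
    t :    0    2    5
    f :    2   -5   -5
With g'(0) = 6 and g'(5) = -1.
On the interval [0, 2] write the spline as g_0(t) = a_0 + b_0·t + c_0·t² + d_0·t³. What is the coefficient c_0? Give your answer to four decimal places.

-8.8750

Put M_i = g'' at the i-th knot. Here h = (2, 3) and Δ = (-7/2, 0), so the interior equations h_(i-1)·M_(i-1) + 2(h_(i-1)+h_i)·M_i + h_i·M_(i+1) = 6(Δ_i − Δ_(i-1)) read
  2·M_0 + 10·M_1 + 3·M_2 = 6(Δ_1 - Δ_0) = 21
Clamped end conditions give two more equations: 2h_0·M_0 + h_0·M_1 = 6(Δ_0 - g'(0)) = -57 and h_1·M_1 + 2h_1·M_2 = 6(g'(5) - Δ_1) = -6.
Forward elimination and back-substitution give M_0 = -71/4, M_1 = 7, M_2 = -9/2.
On [0, 2], with g_0(t) = a_0 + b_0·t + c_0·t² + d_0·t³: c_0 = M_0/2 = -71/8, d_0 = (M_1 - M_0)/(6h_0) = 33/16, b_0 = Δ_0 - h_0(2M_0 + M_1)/6 = 6.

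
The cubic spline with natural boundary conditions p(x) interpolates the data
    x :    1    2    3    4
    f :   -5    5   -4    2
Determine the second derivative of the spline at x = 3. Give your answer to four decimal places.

31.6000

Put M_i = p'' at the i-th knot. Here h = (1, 1, 1) and Δ = (10, -9, 6), so the interior equations h_(i-1)·M_(i-1) + 2(h_(i-1)+h_i)·M_i + h_i·M_(i+1) = 6(Δ_i − Δ_(i-1)) read
  1·M_0 + 4·M_1 + 1·M_2 = 6(Δ_1 - Δ_0) = -114
  1·M_1 + 4·M_2 + 1·M_3 = 6(Δ_2 - Δ_1) = 90
Natural end conditions: M_0 = M_3 = 0.
Hence M_0 = 0, M_1 = -182/5, M_2 = 158/5, M_3 = 0.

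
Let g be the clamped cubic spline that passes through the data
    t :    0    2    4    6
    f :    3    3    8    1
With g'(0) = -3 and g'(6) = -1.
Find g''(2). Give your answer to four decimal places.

Put M_i = g'' at the i-th knot. Here h = (2, 2, 2) and Δ = (0, 5/2, -7/2), so the interior equations h_(i-1)·M_(i-1) + 2(h_(i-1)+h_i)·M_i + h_i·M_(i+1) = 6(Δ_i − Δ_(i-1)) read
  2·M_0 + 8·M_1 + 2·M_2 = 6(Δ_1 - Δ_0) = 15
  2·M_1 + 8·M_2 + 2·M_3 = 6(Δ_2 - Δ_1) = -36
Clamped end conditions give two more equations: 2h_0·M_0 + h_0·M_1 = 6(Δ_0 - g'(0)) = 18 and h_2·M_2 + 2h_2·M_3 = 6(g'(6) - Δ_2) = 15.
Forward elimination and back-substitution give M_0 = 46/15, M_1 = 43/15, M_2 = -211/30, M_3 = 109/15.

2.8667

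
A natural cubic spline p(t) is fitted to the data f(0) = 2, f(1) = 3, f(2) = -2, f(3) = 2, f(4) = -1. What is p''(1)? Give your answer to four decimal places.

-14.2500

Let m_i = p''(x_i). Step sizes h_i = 1, 1, 1, 1; slopes of the chords Δ_i = (y_(i+1) - y_i)/h_i = 1, -5, 4, -3.
  1·m_0 + 4·m_1 + 1·m_2 = 6(Δ_1 - Δ_0) = -36
  1·m_1 + 4·m_2 + 1·m_3 = 6(Δ_2 - Δ_1) = 54
  1·m_2 + 4·m_3 + 1·m_4 = 6(Δ_3 - Δ_2) = -42
Natural end conditions: m_0 = m_4 = 0.
Forward elimination and back-substitution give m_0 = 0, m_1 = -57/4, m_2 = 21, m_3 = -63/4, m_4 = 0.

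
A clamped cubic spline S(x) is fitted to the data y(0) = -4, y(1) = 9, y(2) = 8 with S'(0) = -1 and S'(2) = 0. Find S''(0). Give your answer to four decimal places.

Write M_i for S''(x_i). With h_i = 1, 1 and divided differences Δ_i = 13, -1, the continuity of S' gives the tridiagonal system
  1·M_0 + 4·M_1 + 1·M_2 = 6(Δ_1 - Δ_0) = -84
Clamped end conditions give two more equations: 2h_0·M_0 + h_0·M_1 = 6(Δ_0 - S'(0)) = 84 and h_1·M_1 + 2h_1·M_2 = 6(S'(2) - Δ_1) = 6.
Hence M_0 = 127/2, M_1 = -43, M_2 = 49/2.

63.5000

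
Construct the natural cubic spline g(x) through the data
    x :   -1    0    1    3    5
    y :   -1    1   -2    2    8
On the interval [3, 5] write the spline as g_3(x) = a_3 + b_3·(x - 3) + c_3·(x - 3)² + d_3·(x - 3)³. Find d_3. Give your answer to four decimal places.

0.0804

Write m_i for g''(x_i). With h_i = 1, 1, 2, 2 and divided differences Δ_i = 2, -3, 2, 3, the continuity of g' gives the tridiagonal system
  1·m_0 + 4·m_1 + 1·m_2 = 6(Δ_1 - Δ_0) = -30
  1·m_1 + 6·m_2 + 2·m_3 = 6(Δ_2 - Δ_1) = 30
  2·m_2 + 8·m_3 + 2·m_4 = 6(Δ_3 - Δ_2) = 6
Natural end conditions: m_0 = m_4 = 0.
Forward elimination and back-substitution give m_0 = 0, m_1 = -129/14, m_2 = 48/7, m_3 = -27/28, m_4 = 0.
On [3, 5], with g_3(x) = a_3 + b_3·(x - 3) + c_3·(x - 3)² + d_3·(x - 3)³: c_3 = m_3/2 = -27/56, d_3 = (m_4 - m_3)/(6h_3) = 9/112, b_3 = Δ_3 - h_3(2m_3 + m_4)/6 = 51/14.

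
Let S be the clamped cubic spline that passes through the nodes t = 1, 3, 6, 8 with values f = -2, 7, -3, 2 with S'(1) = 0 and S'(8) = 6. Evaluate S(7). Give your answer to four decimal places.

-2.5104

With m_i denoting the second derivative at x_i, h_i = 2, 3, 2, and Δ_i = (y_(i+1) − y_i)/h_i = 9/2, -10/3, 5/2:
  2·m_0 + 10·m_1 + 3·m_2 = 6(Δ_1 - Δ_0) = -47
  3·m_1 + 10·m_2 + 2·m_3 = 6(Δ_2 - Δ_1) = 35
Clamped end conditions give two more equations: 2h_0·m_0 + h_0·m_1 = 6(Δ_0 - S'(1)) = 27 and h_2·m_2 + 2h_2·m_3 = 6(S'(8) - Δ_2) = 21.
Forward elimination and back-substitution give m_0 = 265/24, m_1 = -103/12, m_2 = 67/12, m_3 = 59/24.
On [6, 8], S(t) = -3 - 49/24·(t - 6) + 67/24·(t - 6)² - 25/96·(t - 6)³.
With (t - 6) = 1: S(7) = -241/96.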